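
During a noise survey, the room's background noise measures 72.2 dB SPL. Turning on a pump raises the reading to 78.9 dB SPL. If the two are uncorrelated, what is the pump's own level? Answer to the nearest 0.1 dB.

77.9 dB SPL

Remove the background by subtracting linear intensities:
L_src = 10·log₁₀(10^(78.9/10) − 10^(72.2/10)) = 10·log₁₀(61030000) = 77.9 dB SPL.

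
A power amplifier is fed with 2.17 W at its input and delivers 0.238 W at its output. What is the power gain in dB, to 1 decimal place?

Power is a power quantity, so gain = 10·log₁₀(P_out/P_in).
10·log₁₀(0.238/2.17) = 10·log₁₀(0.1097) = -9.6 dB.

-9.6 dB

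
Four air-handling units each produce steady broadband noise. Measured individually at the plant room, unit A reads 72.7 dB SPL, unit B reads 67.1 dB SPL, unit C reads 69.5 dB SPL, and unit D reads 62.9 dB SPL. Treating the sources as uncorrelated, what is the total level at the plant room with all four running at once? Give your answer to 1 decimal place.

75.4 dB SPL

Incoherent sources sum as intensities:
L_total = 10·log₁₀(10^(72.7/10) + 10^(67.1/10) + 10^(69.5/10) + 10^(62.9/10)) = 10·log₁₀(34610000) = 75.4 dB SPL.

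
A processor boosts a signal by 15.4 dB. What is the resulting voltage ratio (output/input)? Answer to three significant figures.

5.89

Voltage ratio = 10^(dB/20).
10^(15.4/20) = 10^(0.7700) = 5.89.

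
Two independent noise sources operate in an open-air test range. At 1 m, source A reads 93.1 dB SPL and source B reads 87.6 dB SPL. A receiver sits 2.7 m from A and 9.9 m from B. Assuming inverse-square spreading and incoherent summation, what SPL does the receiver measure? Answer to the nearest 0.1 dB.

84.6 dB SPL

At the listener: L_A = 93.1 − 20·log₁₀(2.7) = 84.47 dB; L_B = 87.6 − 20·log₁₀(9.9) = 67.69 dB.
Combined: 10·log₁₀(10^(84.47/10)+10^(67.69/10)) = 84.6 dB SPL.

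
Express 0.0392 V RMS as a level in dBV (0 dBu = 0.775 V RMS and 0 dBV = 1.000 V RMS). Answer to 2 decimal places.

dBV = 20·log₁₀(V / 1.000 V).
20·log₁₀(0.0392/1.000) = -28.13 dBV.

-28.13 dBV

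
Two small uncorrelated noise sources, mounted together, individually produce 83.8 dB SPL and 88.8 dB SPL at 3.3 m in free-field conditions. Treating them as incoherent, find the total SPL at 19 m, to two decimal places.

74.79 dB SPL

Combined at 3.3 m: 10·log₁₀(10^(83.8/10)+10^(88.8/10)) = 89.993 dB SPL.
Then apply −20·log₁₀(19/3.3) = -15.205 dB → 74.79 dB SPL.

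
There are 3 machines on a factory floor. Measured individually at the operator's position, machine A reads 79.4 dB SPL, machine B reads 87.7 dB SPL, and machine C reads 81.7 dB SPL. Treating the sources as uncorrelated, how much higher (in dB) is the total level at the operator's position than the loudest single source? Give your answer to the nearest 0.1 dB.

Uncorrelated sources add in intensity (power), not in dB.
L_total = 10·log₁₀(10^(79.4/10) + 10^(87.7/10) + 10^(81.7/10)) = 89.16 dB SPL.
Excess over the loudest (87.7 dB): 89.16 − 87.7 = 1.5 dB.

1.5 dB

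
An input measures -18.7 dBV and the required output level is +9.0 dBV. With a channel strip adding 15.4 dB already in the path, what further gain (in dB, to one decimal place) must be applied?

The required make-up gain is the shortfall in the dB sum.
G = +9.0 − (-18.7) − 15.4 = 12.3 dB.

12.3 dB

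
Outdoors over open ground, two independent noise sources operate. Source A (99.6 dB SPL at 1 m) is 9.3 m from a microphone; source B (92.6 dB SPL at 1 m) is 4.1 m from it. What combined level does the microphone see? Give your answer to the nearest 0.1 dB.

83.3 dB SPL

At the listener: L_A = 99.6 − 20·log₁₀(9.3) = 80.23 dB; L_B = 92.6 − 20·log₁₀(4.1) = 80.34 dB.
Combined: 10·log₁₀(10^(80.23/10)+10^(80.34/10)) = 83.3 dB SPL.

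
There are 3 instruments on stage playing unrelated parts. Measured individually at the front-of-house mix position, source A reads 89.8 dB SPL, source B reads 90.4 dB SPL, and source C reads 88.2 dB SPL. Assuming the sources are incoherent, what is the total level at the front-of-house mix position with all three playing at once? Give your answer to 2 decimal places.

Incoherent sources sum as intensities:
L_total = 10·log₁₀(10^(89.8/10) + 10^(90.4/10) + 10^(88.2/10)) = 10·log₁₀(2712000000) = 94.33 dB SPL.

94.33 dB SPL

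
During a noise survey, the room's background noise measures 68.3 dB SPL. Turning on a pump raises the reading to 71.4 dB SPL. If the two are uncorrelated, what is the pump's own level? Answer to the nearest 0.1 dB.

Subtract intensities: L_src = 10·log₁₀(10^(L_total/10) − 10^(L_bg/10)).
L_src = 10·log₁₀(10^(71.4/10) − 10^(68.3/10)) = 10·log₁₀(7043000) = 68.5 dB SPL.

68.5 dB SPL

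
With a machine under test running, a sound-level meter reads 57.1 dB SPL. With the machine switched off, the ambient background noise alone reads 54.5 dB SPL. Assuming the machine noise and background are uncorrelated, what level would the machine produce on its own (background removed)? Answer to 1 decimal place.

53.6 dB SPL

Subtract intensities: L_src = 10·log₁₀(10^(L_total/10) − 10^(L_bg/10)).
L_src = 10·log₁₀(10^(57.1/10) − 10^(54.5/10)) = 10·log₁₀(231000) = 53.6 dB SPL.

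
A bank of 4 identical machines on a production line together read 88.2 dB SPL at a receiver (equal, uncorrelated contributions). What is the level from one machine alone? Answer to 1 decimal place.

82.2 dB SPL

4 equal incoherent sources add 10·log₁₀(4) = 6.02 dB over one source.
L_one = 88.2 − 6.02 = 82.2 dB SPL.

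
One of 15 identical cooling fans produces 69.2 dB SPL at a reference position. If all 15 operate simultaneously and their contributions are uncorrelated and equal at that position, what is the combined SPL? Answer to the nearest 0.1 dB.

81.0 dB SPL

15 equal incoherent sources raise the level by 10·log₁₀(15) = 11.76 dB.
L_total = 69.2 + 11.76 = 81.0 dB SPL.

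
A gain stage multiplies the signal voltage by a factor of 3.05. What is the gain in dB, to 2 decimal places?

9.69 dB

Voltage ratio → dB uses the 20·log₁₀ form:
20·log₁₀(3.05) = 9.69 dB.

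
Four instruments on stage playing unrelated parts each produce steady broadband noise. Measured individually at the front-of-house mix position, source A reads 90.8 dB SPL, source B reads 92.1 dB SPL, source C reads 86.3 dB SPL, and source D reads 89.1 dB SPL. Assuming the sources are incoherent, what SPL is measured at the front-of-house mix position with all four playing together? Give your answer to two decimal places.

Incoherent sources sum as intensities:
L_total = 10·log₁₀(10^(90.8/10) + 10^(92.1/10) + 10^(86.3/10) + 10^(89.1/10)) = 10·log₁₀(4063000000) = 96.09 dB SPL.

96.09 dB SPL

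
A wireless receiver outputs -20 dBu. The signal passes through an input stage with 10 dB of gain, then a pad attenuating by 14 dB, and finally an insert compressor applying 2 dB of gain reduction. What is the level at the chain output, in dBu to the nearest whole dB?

-26 dBu

Gain stages sum in dB:
-20 + 10 − 14 − 2 = -26 dBu.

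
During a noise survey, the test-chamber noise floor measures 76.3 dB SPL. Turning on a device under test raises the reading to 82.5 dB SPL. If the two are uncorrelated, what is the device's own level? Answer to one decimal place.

Background correction is a power subtraction:
L_src = 10·log₁₀(10^(82.5/10) − 10^(76.3/10)) = 10·log₁₀(135200000) = 81.3 dB SPL.

81.3 dB SPL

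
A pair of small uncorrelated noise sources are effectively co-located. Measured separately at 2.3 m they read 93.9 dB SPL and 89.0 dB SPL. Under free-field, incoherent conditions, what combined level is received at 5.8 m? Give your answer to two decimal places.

Combined at 2.3 m: 10·log₁₀(10^(93.9/10)+10^(89.0/10)) = 95.118 dB SPL.
Then apply −20·log₁₀(5.8/2.3) = -8.034 dB → 87.08 dB SPL.

87.08 dB SPL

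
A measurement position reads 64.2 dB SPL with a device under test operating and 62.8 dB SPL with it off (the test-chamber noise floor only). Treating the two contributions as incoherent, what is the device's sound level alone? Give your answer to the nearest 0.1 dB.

58.6 dB SPL

Background correction is a power subtraction:
L_src = 10·log₁₀(10^(64.2/10) − 10^(62.8/10)) = 10·log₁₀(724800) = 58.6 dB SPL.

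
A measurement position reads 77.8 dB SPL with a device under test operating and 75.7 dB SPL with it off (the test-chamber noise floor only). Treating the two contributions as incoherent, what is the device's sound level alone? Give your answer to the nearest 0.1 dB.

73.6 dB SPL

Subtract intensities: L_src = 10·log₁₀(10^(L_total/10) − 10^(L_bg/10)).
L_src = 10·log₁₀(10^(77.8/10) − 10^(75.7/10)) = 10·log₁₀(23100000) = 73.6 dB SPL.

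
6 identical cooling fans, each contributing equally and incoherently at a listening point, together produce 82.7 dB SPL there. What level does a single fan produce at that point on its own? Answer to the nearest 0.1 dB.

74.9 dB SPL

6 equal incoherent sources add 10·log₁₀(6) = 7.78 dB over one source.
L_one = 82.7 − 7.78 = 74.9 dB SPL.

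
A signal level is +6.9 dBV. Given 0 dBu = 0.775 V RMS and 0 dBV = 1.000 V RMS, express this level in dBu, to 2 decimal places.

The offset between the scales is 20·log₁₀(0.775/1.000) = −2.214 dB.
So dBu = +6.9 + 2.214 = +9.11 dBu.

+9.11 dBu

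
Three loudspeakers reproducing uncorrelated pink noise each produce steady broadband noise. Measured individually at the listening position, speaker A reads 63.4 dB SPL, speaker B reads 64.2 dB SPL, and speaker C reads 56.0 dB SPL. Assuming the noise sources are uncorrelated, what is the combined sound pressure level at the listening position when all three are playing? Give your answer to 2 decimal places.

Add the sources as powers (linear), then convert back to dB:
L_total = 10·log₁₀(10^(63.4/10) + 10^(64.2/10) + 10^(56.0/10)) = 10·log₁₀(5216000) = 67.17 dB SPL.

67.17 dB SPL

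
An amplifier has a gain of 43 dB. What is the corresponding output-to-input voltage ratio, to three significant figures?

141

Voltage ratio = 10^(dB/20).
10^(43/20) = 10^(2.150) = 141.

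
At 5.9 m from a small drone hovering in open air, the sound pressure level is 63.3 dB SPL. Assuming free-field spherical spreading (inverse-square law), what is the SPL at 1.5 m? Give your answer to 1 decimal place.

For a point source in a free field, ΔL = −20·log₁₀(d₂/d₁).
ΔL = −20·log₁₀(1.5/5.9) = 11.90 dB, so L₂ = 63.3 + (11.90) = 75.2 dB SPL.

75.2 dB SPL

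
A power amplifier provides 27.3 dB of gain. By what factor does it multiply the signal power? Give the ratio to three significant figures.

Power ratio = 10^(dB/10).
10^(27.3/10) = 10^(2.730) = 537.

537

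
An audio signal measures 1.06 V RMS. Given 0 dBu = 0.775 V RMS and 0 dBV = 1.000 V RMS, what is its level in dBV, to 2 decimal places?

+0.51 dBV

dBV = 20·log₁₀(V / 1.000 V).
20·log₁₀(1.06/1.000) = +0.51 dBV.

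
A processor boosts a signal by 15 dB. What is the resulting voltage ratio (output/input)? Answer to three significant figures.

Voltage ratio = 10^(dB/20).
10^(15/20) = 10^(0.7500) = 5.62.

5.62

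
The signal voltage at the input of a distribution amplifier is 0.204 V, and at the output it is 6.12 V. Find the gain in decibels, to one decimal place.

29.5 dB

For a voltage ratio, dB = 20·log₁₀(V₂/V₁).
20·log₁₀(6.12/0.204) = 20·log₁₀(30.00) = 29.5 dB.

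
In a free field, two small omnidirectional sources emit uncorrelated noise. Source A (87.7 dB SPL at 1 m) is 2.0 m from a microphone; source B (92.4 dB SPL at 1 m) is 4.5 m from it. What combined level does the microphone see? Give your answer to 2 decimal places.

83.67 dB SPL

At the listener: L_A = 87.7 − 20·log₁₀(2.0) = 81.679 dB; L_B = 92.4 − 20·log₁₀(4.5) = 79.336 dB.
Combined: 10·log₁₀(10^(81.679/10)+10^(79.336/10)) = 83.67 dB SPL.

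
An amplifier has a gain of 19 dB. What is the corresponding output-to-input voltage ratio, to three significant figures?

8.91

Voltage ratio = 10^(dB/20).
10^(19/20) = 10^(0.9500) = 8.91.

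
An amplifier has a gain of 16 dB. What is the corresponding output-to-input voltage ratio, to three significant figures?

Voltage ratio = 10^(dB/20).
10^(16/20) = 10^(0.8000) = 6.31.

6.31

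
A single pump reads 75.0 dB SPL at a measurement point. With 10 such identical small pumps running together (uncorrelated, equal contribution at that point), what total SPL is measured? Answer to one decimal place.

85.0 dB SPL

10 equal incoherent sources raise the level by 10·log₁₀(10) = 10.00 dB.
L_total = 75.0 + 10.00 = 85.0 dB SPL.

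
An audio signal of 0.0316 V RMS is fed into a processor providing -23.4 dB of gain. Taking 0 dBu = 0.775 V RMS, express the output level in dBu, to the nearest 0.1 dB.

Input level: 20·log₁₀(0.0316/0.775) = -27.79 dBu.
Output: -27.79 − 23.4 = -51.2 dBu.

-51.2 dBu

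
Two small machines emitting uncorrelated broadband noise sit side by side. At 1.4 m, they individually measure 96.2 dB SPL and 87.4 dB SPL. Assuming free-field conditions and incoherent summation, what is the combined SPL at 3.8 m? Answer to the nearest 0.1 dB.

Combined at 1.4 m: 10·log₁₀(10^(96.2/10)+10^(87.4/10)) = 96.74 dB SPL.
Then apply −20·log₁₀(3.8/1.4) = -8.67 dB → 88.1 dB SPL.

88.1 dB SPL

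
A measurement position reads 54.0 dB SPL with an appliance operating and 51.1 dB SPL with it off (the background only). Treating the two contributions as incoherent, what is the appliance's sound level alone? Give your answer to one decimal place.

Remove the background by subtracting linear intensities:
L_src = 10·log₁₀(10^(54.0/10) − 10^(51.1/10)) = 10·log₁₀(122400) = 50.9 dB SPL.

50.9 dB SPL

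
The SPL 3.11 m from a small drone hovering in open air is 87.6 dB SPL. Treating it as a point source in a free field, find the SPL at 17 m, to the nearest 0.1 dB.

For a point source in a free field, ΔL = −20·log₁₀(d₂/d₁).
ΔL = −20·log₁₀(17/3.11) = -14.75 dB, so L₂ = 87.6 + (-14.75) = 72.8 dB SPL.

72.8 dB SPL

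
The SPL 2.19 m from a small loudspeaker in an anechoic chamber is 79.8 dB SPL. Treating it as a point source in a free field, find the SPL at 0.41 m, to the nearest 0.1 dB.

Inverse-square spreading gives ΔL = −20·log₁₀(d₂/d₁).
ΔL = −20·log₁₀(0.41/2.19) = 14.55 dB, so L₂ = 79.8 + (14.55) = 94.4 dB SPL.

94.4 dB SPL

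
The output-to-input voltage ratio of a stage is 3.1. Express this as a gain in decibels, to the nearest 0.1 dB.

9.8 dB

Voltage ratio → dB uses the 20·log₁₀ form:
20·log₁₀(3.1) = 9.8 dB.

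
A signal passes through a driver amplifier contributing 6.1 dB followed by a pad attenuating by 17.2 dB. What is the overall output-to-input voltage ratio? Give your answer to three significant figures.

0.279

Net gain = 6.1 + (−17.2) = -11.1 dB.
Voltage ratio = 10^(-11.1/20) = 0.279.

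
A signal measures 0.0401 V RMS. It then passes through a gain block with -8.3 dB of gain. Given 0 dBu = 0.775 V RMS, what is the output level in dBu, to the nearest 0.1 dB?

Input level: 20·log₁₀(0.0401/0.775) = -25.72 dBu.
Output: -25.72 − 8.3 = -34.0 dBu.

-34.0 dBu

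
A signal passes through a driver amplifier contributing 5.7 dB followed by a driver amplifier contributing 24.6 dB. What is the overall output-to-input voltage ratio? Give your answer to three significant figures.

32.7

Net gain = 5.7 + 24.6 = 30.3 dB.
Voltage ratio = 10^(30.3/20) = 32.7.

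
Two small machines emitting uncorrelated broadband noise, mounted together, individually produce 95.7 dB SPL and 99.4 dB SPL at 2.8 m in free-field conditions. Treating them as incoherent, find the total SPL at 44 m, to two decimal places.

Combined at 2.8 m: 10·log₁₀(10^(95.7/10)+10^(99.4/10)) = 100.943 dB SPL.
Then apply −20·log₁₀(44/2.8) = -23.926 dB → 77.02 dB SPL.

77.02 dB SPL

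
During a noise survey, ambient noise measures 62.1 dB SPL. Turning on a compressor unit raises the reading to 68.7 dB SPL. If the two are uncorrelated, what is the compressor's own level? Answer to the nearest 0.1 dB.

67.6 dB SPL

Remove the background by subtracting linear intensities:
L_src = 10·log₁₀(10^(68.7/10) − 10^(62.1/10)) = 10·log₁₀(5791000) = 67.6 dB SPL.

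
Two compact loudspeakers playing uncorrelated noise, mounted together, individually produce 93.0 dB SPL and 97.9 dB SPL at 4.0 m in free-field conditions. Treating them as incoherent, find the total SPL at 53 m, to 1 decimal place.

Combined at 4.0 m: 10·log₁₀(10^(93.0/10)+10^(97.9/10)) = 99.12 dB SPL.
Then apply −20·log₁₀(53/4.0) = -22.44 dB → 76.7 dB SPL.

76.7 dB SPL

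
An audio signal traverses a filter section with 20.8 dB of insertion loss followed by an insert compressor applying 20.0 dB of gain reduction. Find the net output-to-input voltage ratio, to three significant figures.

Net gain = (−20.8) + (−20.0) = -40.8 dB.
Voltage ratio = 10^(-40.8/20) = 0.00912.

0.00912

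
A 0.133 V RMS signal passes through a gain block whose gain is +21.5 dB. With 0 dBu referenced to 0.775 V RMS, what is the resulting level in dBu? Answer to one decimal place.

Input level: 20·log₁₀(0.133/0.775) = -15.31 dBu.
Output: -15.31 + 21.5 = +6.2 dBu.

+6.2 dBu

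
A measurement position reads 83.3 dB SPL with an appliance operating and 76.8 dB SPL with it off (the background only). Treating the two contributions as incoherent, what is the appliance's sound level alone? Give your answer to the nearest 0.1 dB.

Remove the background by subtracting linear intensities:
L_src = 10·log₁₀(10^(83.3/10) − 10^(76.8/10)) = 10·log₁₀(165900000) = 82.2 dB SPL.

82.2 dB SPL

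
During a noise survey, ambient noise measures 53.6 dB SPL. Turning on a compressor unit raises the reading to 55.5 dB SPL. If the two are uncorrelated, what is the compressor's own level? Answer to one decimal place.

51.0 dB SPL

Subtract intensities: L_src = 10·log₁₀(10^(L_total/10) − 10^(L_bg/10)).
L_src = 10·log₁₀(10^(55.5/10) − 10^(53.6/10)) = 10·log₁₀(125700) = 51.0 dB SPL.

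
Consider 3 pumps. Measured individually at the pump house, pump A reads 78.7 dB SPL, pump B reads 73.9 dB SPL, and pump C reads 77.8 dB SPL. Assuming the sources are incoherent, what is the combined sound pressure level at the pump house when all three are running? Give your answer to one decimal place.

Add the sources as powers (linear), then convert back to dB:
L_total = 10·log₁₀(10^(78.7/10) + 10^(73.9/10) + 10^(77.8/10)) = 10·log₁₀(158900000) = 82.0 dB SPL.

82.0 dB SPL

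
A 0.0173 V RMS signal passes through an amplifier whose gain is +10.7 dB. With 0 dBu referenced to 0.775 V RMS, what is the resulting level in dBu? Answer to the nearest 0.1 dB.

-22.3 dBu

Input level: 20·log₁₀(0.0173/0.775) = -33.03 dBu.
Output: -33.03 + 10.7 = -22.3 dBu.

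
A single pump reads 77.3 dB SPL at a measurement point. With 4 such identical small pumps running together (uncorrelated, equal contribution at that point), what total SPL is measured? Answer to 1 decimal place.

83.3 dB SPL

4 equal incoherent sources raise the level by 10·log₁₀(4) = 6.02 dB.
L_total = 77.3 + 6.02 = 83.3 dB SPL.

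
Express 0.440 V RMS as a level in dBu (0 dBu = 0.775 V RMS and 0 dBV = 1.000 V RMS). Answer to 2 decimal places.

-4.92 dBu

dBu = 20·log₁₀(V / 0.775 V).
20·log₁₀(0.440/0.775) = -4.92 dBu.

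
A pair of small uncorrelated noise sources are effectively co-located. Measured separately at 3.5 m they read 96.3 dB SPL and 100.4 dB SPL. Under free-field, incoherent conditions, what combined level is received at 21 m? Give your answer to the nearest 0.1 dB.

Combined at 3.5 m: 10·log₁₀(10^(96.3/10)+10^(100.4/10)) = 101.83 dB SPL.
Then apply −20·log₁₀(21/3.5) = -15.56 dB → 86.3 dB SPL.

86.3 dB SPL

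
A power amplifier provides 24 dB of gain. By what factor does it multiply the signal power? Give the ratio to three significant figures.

Power ratio = 10^(dB/10).
10^(24/10) = 10^(2.400) = 251.

251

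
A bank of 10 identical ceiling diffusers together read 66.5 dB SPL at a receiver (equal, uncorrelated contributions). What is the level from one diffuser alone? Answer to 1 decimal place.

10 equal incoherent sources add 10·log₁₀(10) = 10.00 dB over one source.
L_one = 66.5 − 10.00 = 56.5 dB SPL.

56.5 dB SPL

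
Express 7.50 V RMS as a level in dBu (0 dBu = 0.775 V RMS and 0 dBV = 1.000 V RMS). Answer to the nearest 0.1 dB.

+19.7 dBu

dBu = 20·log₁₀(V / 0.775 V).
20·log₁₀(7.50/0.775) = +19.7 dBu.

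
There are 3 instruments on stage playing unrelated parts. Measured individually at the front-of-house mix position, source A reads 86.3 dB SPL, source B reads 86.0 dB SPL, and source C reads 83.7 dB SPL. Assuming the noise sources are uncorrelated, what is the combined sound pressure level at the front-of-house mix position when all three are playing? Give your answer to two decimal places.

Uncorrelated sources add in intensity (power), not in dB.
L_total = 10·log₁₀(10^(86.3/10) + 10^(86.0/10) + 10^(83.7/10)) = 10·log₁₀(1059000000) = 90.25 dB SPL.

90.25 dB SPL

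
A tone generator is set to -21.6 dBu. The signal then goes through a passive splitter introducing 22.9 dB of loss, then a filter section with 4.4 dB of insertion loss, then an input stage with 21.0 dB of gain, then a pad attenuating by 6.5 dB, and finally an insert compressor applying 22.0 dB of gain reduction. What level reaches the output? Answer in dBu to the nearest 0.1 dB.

-56.4 dBu

In dB, series stages simply add:
-21.6 − 22.9 − 4.4 + 21.0 − 6.5 − 22.0 = -56.4 dBu.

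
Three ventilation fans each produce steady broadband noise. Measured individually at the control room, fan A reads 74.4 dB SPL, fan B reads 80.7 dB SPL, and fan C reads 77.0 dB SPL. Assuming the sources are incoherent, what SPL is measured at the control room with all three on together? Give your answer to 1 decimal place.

Incoherent sources sum as intensities:
L_total = 10·log₁₀(10^(74.4/10) + 10^(80.7/10) + 10^(77.0/10)) = 10·log₁₀(195200000) = 82.9 dB SPL.

82.9 dB SPL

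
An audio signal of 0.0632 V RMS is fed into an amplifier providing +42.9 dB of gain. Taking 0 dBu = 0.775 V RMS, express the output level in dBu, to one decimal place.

+21.1 dBu

Input level: 20·log₁₀(0.0632/0.775) = -21.77 dBu.
Output: -21.77 + 42.9 = +21.1 dBu.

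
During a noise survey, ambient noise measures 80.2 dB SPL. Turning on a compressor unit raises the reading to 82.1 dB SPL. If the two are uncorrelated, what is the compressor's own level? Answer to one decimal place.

77.6 dB SPL

Remove the background by subtracting linear intensities:
L_src = 10·log₁₀(10^(82.1/10) − 10^(80.2/10)) = 10·log₁₀(57470000) = 77.6 dB SPL.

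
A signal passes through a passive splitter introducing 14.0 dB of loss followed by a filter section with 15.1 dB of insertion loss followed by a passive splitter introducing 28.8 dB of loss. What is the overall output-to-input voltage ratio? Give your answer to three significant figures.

0.00127

Net gain = (−14.0) + (−15.1) + (−28.8) = -57.9 dB.
Voltage ratio = 10^(-57.9/20) = 0.00127.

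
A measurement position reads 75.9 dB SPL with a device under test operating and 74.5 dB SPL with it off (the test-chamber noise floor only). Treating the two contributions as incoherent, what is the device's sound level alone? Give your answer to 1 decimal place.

70.3 dB SPL

Background correction is a power subtraction:
L_src = 10·log₁₀(10^(75.9/10) − 10^(74.5/10)) = 10·log₁₀(10720000) = 70.3 dB SPL.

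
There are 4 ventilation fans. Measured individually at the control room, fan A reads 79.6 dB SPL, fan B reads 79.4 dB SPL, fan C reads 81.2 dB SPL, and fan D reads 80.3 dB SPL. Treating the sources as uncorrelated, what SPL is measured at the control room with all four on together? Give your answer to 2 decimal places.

86.20 dB SPL

Add the sources as powers (linear), then convert back to dB:
L_total = 10·log₁₀(10^(79.6/10) + 10^(79.4/10) + 10^(81.2/10) + 10^(80.3/10)) = 10·log₁₀(417300000) = 86.20 dB SPL.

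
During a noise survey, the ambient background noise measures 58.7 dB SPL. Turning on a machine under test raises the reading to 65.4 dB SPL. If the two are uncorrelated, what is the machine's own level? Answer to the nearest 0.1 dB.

Remove the background by subtracting linear intensities:
L_src = 10·log₁₀(10^(65.4/10) − 10^(58.7/10)) = 10·log₁₀(2726000) = 64.4 dB SPL.

64.4 dB SPL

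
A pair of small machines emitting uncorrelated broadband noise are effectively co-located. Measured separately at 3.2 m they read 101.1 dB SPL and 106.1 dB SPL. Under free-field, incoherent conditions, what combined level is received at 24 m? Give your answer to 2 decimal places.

89.79 dB SPL

Combined at 3.2 m: 10·log₁₀(10^(101.1/10)+10^(106.1/10)) = 107.293 dB SPL.
Then apply −20·log₁₀(24/3.2) = -17.501 dB → 89.79 dB SPL.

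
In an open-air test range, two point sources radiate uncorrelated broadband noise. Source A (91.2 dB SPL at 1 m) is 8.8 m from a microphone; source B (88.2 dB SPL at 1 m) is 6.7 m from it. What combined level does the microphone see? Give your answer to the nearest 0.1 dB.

75.0 dB SPL

At the listener: L_A = 91.2 − 20·log₁₀(8.8) = 72.31 dB; L_B = 88.2 − 20·log₁₀(6.7) = 71.68 dB.
Combined: 10·log₁₀(10^(72.31/10)+10^(71.68/10)) = 75.0 dB SPL.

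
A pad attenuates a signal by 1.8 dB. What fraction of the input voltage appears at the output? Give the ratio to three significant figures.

Voltage ratio = 10^(dB/20).
10^(-1.8/20) = 10^(-0.09000) = 0.813.

0.813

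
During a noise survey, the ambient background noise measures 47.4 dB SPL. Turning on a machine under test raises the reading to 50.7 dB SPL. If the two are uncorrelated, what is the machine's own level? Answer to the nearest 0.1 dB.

Remove the background by subtracting linear intensities:
L_src = 10·log₁₀(10^(50.7/10) − 10^(47.4/10)) = 10·log₁₀(62540) = 48.0 dB SPL.

48.0 dB SPL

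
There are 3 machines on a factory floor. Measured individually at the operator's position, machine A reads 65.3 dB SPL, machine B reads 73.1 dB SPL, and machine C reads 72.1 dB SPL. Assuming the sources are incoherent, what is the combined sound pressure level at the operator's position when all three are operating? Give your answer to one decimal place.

Add the sources as powers (linear), then convert back to dB:
L_total = 10·log₁₀(10^(65.3/10) + 10^(73.1/10) + 10^(72.1/10)) = 10·log₁₀(40020000) = 76.0 dB SPL.

76.0 dB SPL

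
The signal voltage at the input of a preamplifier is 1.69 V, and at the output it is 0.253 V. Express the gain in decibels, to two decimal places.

-16.50 dB

Voltage ratio → dB uses the 20·log₁₀ form:
20·log₁₀(0.253/1.69) = 20·log₁₀(0.1497) = -16.50 dB.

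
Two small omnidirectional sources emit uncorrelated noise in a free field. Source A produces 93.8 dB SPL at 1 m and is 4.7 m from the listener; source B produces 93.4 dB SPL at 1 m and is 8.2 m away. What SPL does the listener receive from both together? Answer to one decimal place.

At the listener: L_A = 93.8 − 20·log₁₀(4.7) = 80.36 dB; L_B = 93.4 − 20·log₁₀(8.2) = 75.12 dB.
Combined: 10·log₁₀(10^(80.36/10)+10^(75.12/10)) = 81.5 dB SPL.

81.5 dB SPL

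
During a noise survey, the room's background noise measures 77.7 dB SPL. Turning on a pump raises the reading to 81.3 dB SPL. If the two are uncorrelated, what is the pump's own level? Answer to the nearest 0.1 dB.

Remove the background by subtracting linear intensities:
L_src = 10·log₁₀(10^(81.3/10) − 10^(77.7/10)) = 10·log₁₀(76010000) = 78.8 dB SPL.

78.8 dB SPL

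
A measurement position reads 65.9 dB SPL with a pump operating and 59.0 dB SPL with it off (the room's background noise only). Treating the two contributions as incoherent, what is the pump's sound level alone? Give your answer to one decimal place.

Subtract intensities: L_src = 10·log₁₀(10^(L_total/10) − 10^(L_bg/10)).
L_src = 10·log₁₀(10^(65.9/10) − 10^(59.0/10)) = 10·log₁₀(3096000) = 64.9 dB SPL.

64.9 dB SPL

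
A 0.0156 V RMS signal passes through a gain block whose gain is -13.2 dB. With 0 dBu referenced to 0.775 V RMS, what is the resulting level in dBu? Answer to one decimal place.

Input level: 20·log₁₀(0.0156/0.775) = -33.92 dBu.
Output: -33.92 − 13.2 = -47.1 dBu.

-47.1 dBu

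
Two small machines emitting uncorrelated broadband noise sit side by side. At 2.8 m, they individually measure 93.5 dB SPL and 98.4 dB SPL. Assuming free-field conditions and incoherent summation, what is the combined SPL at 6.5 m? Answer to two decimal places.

Combined at 2.8 m: 10·log₁₀(10^(93.5/10)+10^(98.4/10)) = 99.618 dB SPL.
Then apply −20·log₁₀(6.5/2.8) = -7.315 dB → 92.30 dB SPL.

92.30 dB SPL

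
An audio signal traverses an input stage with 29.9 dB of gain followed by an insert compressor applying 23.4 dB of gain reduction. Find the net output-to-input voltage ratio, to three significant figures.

2.11

Net gain = 29.9 + (−23.4) = 6.5 dB.
Voltage ratio = 10^(6.5/20) = 2.11.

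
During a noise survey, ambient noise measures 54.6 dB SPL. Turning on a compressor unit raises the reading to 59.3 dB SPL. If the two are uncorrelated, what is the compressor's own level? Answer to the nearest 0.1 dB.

57.5 dB SPL

Remove the background by subtracting linear intensities:
L_src = 10·log₁₀(10^(59.3/10) − 10^(54.6/10)) = 10·log₁₀(562700) = 57.5 dB SPL.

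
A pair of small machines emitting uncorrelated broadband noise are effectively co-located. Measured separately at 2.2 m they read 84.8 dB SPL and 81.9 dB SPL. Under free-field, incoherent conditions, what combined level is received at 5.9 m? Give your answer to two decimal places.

78.03 dB SPL

Combined at 2.2 m: 10·log₁₀(10^(84.8/10)+10^(81.9/10)) = 86.598 dB SPL.
Then apply −20·log₁₀(5.9/2.2) = -8.569 dB → 78.03 dB SPL.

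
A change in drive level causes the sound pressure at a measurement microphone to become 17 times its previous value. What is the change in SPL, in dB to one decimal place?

Sound pressure is an amplitude quantity: ΔL = 20·log₁₀(p₂/p₁).
20·log₁₀(17) = 24.6 dB.

24.6 dB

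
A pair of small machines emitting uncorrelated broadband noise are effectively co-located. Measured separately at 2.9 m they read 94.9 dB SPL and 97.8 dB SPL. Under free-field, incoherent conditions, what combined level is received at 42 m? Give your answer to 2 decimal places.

Combined at 2.9 m: 10·log₁₀(10^(94.9/10)+10^(97.8/10)) = 99.598 dB SPL.
Then apply −20·log₁₀(42/2.9) = -23.217 dB → 76.38 dB SPL.

76.38 dB SPL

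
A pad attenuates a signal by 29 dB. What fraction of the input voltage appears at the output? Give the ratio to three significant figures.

0.0355

Voltage ratio = 10^(dB/20).
10^(-29/20) = 10^(-1.450) = 0.0355.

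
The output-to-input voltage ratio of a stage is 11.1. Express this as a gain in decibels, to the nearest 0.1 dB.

20.9 dB

Voltage is an amplitude quantity, so gain = 20·log₁₀(V_out/V_in).
20·log₁₀(11.1) = 20.9 dB.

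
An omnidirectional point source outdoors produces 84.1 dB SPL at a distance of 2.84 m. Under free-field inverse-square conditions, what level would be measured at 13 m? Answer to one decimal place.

70.9 dB SPL

For a point source in a free field, ΔL = −20·log₁₀(d₂/d₁).
ΔL = −20·log₁₀(13/2.84) = -13.21 dB, so L₂ = 84.1 + (-13.21) = 70.9 dB SPL.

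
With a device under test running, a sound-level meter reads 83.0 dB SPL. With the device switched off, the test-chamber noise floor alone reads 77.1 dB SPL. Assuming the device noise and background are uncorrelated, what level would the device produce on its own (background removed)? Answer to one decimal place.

Subtract intensities: L_src = 10·log₁₀(10^(L_total/10) − 10^(L_bg/10)).
L_src = 10·log₁₀(10^(83.0/10) − 10^(77.1/10)) = 10·log₁₀(148200000) = 81.7 dB SPL.

81.7 dB SPL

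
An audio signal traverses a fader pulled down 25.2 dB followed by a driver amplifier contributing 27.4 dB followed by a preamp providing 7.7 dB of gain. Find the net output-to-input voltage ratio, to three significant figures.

3.13

Net gain = (−25.2) + 27.4 + 7.7 = 9.9 dB.
Voltage ratio = 10^(9.9/20) = 3.13.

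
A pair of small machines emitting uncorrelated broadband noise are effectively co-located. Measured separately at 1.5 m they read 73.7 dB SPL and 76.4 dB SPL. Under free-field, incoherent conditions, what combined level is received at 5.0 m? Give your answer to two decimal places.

67.81 dB SPL

Combined at 1.5 m: 10·log₁₀(10^(73.7/10)+10^(76.4/10)) = 78.267 dB SPL.
Then apply −20·log₁₀(5.0/1.5) = -10.458 dB → 67.81 dB SPL.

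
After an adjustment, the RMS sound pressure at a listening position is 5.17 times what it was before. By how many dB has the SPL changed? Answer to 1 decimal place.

14.3 dB

SPL change from a pressure ratio uses the 20·log₁₀ form:
20·log₁₀(5.17) = 14.3 dB.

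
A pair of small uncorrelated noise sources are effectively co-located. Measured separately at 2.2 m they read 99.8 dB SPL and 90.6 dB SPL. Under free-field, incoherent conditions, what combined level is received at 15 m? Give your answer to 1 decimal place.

Combined at 2.2 m: 10·log₁₀(10^(99.8/10)+10^(90.6/10)) = 100.29 dB SPL.
Then apply −20·log₁₀(15/2.2) = -16.67 dB → 83.6 dB SPL.

83.6 dB SPL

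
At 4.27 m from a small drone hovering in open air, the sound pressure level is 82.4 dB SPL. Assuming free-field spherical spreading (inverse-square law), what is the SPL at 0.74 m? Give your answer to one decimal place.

97.6 dB SPL

For a point source in a free field, ΔL = −20·log₁₀(d₂/d₁).
ΔL = −20·log₁₀(0.74/4.27) = 15.22 dB, so L₂ = 82.4 + (15.22) = 97.6 dB SPL.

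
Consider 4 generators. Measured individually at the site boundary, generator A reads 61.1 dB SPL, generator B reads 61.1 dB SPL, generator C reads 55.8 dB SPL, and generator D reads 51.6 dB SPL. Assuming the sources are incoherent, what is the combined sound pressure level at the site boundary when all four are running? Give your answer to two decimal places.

64.92 dB SPL

Add the sources as powers (linear), then convert back to dB:
L_total = 10·log₁₀(10^(61.1/10) + 10^(61.1/10) + 10^(55.8/10) + 10^(51.6/10)) = 10·log₁₀(3101000) = 64.92 dB SPL.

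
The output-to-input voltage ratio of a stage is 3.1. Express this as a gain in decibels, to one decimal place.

Voltage ratio → dB uses the 20·log₁₀ form:
20·log₁₀(3.1) = 9.8 dB.

9.8 dB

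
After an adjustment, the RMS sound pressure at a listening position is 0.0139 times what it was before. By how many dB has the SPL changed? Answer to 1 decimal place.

-37.1 dB

Sound pressure is an amplitude quantity: ΔL = 20·log₁₀(p₂/p₁).
20·log₁₀(0.0139) = -37.1 dB.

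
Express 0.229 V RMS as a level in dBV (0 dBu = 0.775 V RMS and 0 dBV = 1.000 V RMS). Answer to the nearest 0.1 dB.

dBV = 20·log₁₀(V / 1.000 V).
20·log₁₀(0.229/1.000) = -12.8 dBV.

-12.8 dBV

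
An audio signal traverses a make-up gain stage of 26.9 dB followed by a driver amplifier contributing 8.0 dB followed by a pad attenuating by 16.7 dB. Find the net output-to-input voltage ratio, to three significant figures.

8.13

Net gain = 26.9 + 8.0 + (−16.7) = 18.2 dB.
Voltage ratio = 10^(18.2/20) = 8.13.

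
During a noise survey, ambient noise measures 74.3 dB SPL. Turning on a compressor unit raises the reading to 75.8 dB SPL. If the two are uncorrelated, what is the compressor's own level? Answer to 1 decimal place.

70.5 dB SPL

Background correction is a power subtraction:
L_src = 10·log₁₀(10^(75.8/10) − 10^(74.3/10)) = 10·log₁₀(11100000) = 70.5 dB SPL.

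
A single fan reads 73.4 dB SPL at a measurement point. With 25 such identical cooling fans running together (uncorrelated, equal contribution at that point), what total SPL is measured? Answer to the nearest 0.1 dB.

87.4 dB SPL

25 equal incoherent sources raise the level by 10·log₁₀(25) = 13.98 dB.
L_total = 73.4 + 13.98 = 87.4 dB SPL.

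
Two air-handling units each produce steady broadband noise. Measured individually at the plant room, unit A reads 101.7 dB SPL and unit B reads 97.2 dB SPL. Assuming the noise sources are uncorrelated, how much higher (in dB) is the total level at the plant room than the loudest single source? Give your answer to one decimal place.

1.3 dB

Incoherent sources sum as intensities:
L_total = 10·log₁₀(10^(101.7/10) + 10^(97.2/10)) = 103.02 dB SPL.
Excess over the loudest (101.7 dB): 103.02 − 101.7 = 1.3 dB.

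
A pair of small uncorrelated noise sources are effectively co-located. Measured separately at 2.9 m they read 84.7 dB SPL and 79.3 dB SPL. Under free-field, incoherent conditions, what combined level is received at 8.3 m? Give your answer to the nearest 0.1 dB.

76.7 dB SPL

Combined at 2.9 m: 10·log₁₀(10^(84.7/10)+10^(79.3/10)) = 85.80 dB SPL.
Then apply −20·log₁₀(8.3/2.9) = -9.13 dB → 76.7 dB SPL.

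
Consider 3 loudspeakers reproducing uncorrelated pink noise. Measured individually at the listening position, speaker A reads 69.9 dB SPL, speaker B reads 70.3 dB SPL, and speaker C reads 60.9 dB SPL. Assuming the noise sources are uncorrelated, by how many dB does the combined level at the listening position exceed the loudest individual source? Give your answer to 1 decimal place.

3.1 dB

Uncorrelated sources add in intensity (power), not in dB.
L_total = 10·log₁₀(10^(69.9/10) + 10^(70.3/10) + 10^(60.9/10)) = 73.37 dB SPL.
Excess over the loudest (70.3 dB): 73.37 − 70.3 = 3.1 dB.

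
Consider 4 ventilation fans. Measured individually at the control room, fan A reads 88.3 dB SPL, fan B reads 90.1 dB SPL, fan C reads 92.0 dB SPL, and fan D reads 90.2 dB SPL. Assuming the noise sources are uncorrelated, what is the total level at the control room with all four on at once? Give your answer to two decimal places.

Uncorrelated sources add in intensity (power), not in dB.
L_total = 10·log₁₀(10^(88.3/10) + 10^(90.1/10) + 10^(92.0/10) + 10^(90.2/10)) = 10·log₁₀(4331000000) = 96.37 dB SPL.

96.37 dB SPL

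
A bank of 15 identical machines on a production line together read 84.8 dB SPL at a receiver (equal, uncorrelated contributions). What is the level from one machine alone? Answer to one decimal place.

15 equal incoherent sources add 10·log₁₀(15) = 11.76 dB over one source.
L_one = 84.8 − 11.76 = 73.0 dB SPL.

73.0 dB SPL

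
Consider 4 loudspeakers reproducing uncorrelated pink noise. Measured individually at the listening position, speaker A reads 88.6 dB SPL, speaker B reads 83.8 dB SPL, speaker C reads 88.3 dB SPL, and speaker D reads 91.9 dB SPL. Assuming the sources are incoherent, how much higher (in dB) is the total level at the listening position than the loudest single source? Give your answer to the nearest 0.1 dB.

3.1 dB

Incoherent sources sum as intensities:
L_total = 10·log₁₀(10^(88.6/10) + 10^(83.8/10) + 10^(88.3/10) + 10^(91.9/10)) = 95.04 dB SPL.
Excess over the loudest (91.9 dB): 95.04 − 91.9 = 3.1 dB.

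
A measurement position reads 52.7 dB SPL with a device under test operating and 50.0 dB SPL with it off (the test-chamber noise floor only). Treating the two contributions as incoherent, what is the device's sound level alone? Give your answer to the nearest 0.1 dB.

49.4 dB SPL

Background correction is a power subtraction:
L_src = 10·log₁₀(10^(52.7/10) − 10^(50.0/10)) = 10·log₁₀(86210) = 49.4 dB SPL.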